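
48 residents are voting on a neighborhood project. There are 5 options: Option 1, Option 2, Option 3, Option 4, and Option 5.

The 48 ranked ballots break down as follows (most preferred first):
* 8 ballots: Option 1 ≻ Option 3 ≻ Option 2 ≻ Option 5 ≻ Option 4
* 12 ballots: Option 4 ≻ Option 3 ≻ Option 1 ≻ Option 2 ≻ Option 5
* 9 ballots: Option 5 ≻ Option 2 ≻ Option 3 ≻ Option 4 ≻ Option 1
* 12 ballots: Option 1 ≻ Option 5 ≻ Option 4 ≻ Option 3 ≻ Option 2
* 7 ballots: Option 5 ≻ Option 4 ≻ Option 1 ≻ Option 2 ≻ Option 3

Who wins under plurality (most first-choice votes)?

First-place votes: Option 1 20, Option 2 0, Option 3 0, Option 4 12, Option 5 16.

Option 1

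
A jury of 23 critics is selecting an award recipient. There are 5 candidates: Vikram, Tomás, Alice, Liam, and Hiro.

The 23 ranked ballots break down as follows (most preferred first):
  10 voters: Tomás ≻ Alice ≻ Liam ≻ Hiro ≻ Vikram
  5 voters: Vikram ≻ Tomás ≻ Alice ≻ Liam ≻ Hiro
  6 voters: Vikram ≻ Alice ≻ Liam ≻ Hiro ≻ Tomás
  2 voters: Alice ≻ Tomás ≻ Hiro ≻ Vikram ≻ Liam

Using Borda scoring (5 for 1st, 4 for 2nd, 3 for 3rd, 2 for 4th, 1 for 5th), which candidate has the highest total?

Vikram: 10×1 + 5×5 + 6×5 + 2×2 = 69
Tomás: 10×5 + 5×4 + 6×1 + 2×4 = 84
Alice: 10×4 + 5×3 + 6×4 + 2×5 = 89
Liam: 10×3 + 5×2 + 6×3 + 2×1 = 60
Hiro: 10×2 + 5×1 + 6×2 + 2×3 = 43

Alice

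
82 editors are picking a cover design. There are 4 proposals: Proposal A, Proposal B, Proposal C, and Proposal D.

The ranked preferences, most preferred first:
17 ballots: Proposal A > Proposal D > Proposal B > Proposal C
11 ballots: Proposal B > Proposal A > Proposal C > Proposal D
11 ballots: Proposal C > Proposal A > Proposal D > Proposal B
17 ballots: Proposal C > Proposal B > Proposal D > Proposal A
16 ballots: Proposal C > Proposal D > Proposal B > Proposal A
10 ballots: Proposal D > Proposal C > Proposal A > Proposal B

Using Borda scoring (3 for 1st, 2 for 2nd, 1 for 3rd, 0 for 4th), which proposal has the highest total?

Proposal C

Proposal A: 17×3 + 11×2 + 11×2 + 17×0 + 16×0 + 10×1 = 105
Proposal B: 17×1 + 11×3 + 11×0 + 17×2 + 16×1 + 10×0 = 100
Proposal C: 17×0 + 11×1 + 11×3 + 17×3 + 16×3 + 10×2 = 163
Proposal D: 17×2 + 11×0 + 11×1 + 17×1 + 16×2 + 10×3 = 124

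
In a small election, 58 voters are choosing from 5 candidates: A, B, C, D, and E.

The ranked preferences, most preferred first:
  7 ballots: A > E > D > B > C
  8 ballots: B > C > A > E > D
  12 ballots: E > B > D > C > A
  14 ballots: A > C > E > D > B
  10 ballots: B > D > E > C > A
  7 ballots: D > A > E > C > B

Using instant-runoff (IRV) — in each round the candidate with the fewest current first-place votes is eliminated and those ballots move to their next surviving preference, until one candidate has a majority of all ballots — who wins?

Round 1: A 21, B 18, C 0, D 7, E 12. C eliminated.
Round 2: A 21, B 18, D 7, E 12. D eliminated.
Round 3: A 28, B 18, E 12. E eliminated.
Round 4: A 28, B 30. B has a majority (≥30).

B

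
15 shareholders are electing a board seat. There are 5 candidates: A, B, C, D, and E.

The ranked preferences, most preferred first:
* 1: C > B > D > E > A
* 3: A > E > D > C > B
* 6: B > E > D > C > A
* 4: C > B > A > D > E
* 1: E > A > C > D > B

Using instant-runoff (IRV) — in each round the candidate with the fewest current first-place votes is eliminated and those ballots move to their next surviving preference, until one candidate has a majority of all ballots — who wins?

Round 1: A 3, B 6, C 5, D 0, E 1. D eliminated.
Round 2: A 3, B 6, C 5, E 1. E eliminated.
Round 3: A 4, B 6, C 5. A eliminated.
Round 4: B 6, C 9. C has a majority (≥8).

C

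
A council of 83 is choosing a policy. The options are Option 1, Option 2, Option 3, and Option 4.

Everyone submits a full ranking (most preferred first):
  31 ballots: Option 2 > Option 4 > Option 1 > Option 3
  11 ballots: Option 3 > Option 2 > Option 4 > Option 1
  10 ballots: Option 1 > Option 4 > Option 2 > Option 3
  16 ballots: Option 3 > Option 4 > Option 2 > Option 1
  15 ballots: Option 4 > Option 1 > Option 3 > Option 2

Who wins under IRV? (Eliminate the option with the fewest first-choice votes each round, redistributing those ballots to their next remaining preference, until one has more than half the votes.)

Round 1: Option 1 10, Option 2 31, Option 3 27, Option 4 15. Option 1 eliminated.
Round 2: Option 2 31, Option 3 27, Option 4 25. Option 4 eliminated.
Round 3: Option 2 41, Option 3 42. Option 3 has a majority (≥42).

Option 3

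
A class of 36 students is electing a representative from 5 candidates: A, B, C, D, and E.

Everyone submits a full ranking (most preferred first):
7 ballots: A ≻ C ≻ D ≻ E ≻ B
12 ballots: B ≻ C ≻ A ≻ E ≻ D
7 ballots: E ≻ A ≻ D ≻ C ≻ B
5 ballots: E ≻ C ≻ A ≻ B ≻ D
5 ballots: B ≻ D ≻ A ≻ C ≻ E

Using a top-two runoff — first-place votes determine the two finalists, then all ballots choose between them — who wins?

Round 1 first-place votes: A 7, B 17, C 0, D 0, E 12. B and E advance.
Runoff: B is ranked above E on 17 ballots, E above B on 19.

E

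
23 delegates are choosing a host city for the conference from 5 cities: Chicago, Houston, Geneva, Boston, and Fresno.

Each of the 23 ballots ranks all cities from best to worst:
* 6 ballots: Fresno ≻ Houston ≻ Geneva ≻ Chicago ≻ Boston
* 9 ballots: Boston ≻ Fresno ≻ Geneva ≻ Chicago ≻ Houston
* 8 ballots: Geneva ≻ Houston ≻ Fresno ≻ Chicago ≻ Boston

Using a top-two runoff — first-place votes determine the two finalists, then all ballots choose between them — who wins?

Geneva

Round 1 first-place votes: Chicago 0, Houston 0, Geneva 8, Boston 9, Fresno 6. Boston and Geneva advance.
Runoff: Boston is ranked above Geneva on 9 ballots, Geneva above Boston on 14.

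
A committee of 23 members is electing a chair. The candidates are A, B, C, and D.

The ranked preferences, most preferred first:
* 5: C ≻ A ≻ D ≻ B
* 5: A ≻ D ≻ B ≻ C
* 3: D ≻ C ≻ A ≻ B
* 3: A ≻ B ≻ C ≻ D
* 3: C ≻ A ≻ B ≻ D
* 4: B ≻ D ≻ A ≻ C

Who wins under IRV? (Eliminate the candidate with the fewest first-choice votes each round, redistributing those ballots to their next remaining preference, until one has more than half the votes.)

A

Round 1: A 8, B 4, C 8, D 3. D eliminated.
Round 2: A 8, B 4, C 11. B eliminated.
Round 3: A 12, C 11. A has a majority (≥12).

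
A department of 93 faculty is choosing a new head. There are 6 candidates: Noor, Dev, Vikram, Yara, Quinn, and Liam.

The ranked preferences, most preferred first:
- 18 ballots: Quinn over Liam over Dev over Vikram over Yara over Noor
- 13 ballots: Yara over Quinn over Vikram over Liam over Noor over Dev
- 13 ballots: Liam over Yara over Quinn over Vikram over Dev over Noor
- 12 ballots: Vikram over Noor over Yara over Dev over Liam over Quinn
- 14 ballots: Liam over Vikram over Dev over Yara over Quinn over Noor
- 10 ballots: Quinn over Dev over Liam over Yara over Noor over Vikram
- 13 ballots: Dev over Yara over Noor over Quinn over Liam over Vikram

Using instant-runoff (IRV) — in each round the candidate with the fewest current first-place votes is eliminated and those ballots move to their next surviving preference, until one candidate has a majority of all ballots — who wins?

Round 1: Noor 0, Dev 13, Vikram 12, Yara 13, Quinn 28, Liam 27. Noor eliminated.
Round 2: Dev 13, Vikram 12, Yara 13, Quinn 28, Liam 27. Vikram eliminated.
Round 3: Dev 13, Yara 25, Quinn 28, Liam 27. Dev eliminated.
Round 4: Yara 38, Quinn 28, Liam 27. Liam eliminated.
Round 5: Yara 65, Quinn 28. Yara has a majority (≥47).

Yara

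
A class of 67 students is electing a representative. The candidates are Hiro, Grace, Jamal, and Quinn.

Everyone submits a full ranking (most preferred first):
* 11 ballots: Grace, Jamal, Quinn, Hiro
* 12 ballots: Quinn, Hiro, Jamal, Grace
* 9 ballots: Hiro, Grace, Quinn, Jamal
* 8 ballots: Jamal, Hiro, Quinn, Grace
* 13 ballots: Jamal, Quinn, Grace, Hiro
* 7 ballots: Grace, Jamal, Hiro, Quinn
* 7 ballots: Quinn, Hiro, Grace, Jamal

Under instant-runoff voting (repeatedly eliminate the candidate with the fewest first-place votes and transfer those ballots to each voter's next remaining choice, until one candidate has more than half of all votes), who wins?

Round 1: Hiro 9, Grace 18, Jamal 21, Quinn 19. Hiro eliminated.
Round 2: Grace 27, Jamal 21, Quinn 19. Quinn eliminated.
Round 3: Grace 34, Jamal 33. Grace has a majority (≥34).

Grace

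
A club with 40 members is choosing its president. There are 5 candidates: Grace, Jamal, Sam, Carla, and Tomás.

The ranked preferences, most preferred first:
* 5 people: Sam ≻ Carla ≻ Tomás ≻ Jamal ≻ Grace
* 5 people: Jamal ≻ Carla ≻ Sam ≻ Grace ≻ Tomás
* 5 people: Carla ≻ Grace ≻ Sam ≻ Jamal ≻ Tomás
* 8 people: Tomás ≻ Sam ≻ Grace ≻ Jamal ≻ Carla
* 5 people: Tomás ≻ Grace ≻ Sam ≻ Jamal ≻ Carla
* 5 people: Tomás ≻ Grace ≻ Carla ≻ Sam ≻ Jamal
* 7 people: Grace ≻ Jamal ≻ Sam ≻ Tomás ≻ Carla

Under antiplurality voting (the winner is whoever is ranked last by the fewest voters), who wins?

Sam

Last-place votes: Grace 5, Jamal 5, Sam 0, Carla 20, Tomás 10.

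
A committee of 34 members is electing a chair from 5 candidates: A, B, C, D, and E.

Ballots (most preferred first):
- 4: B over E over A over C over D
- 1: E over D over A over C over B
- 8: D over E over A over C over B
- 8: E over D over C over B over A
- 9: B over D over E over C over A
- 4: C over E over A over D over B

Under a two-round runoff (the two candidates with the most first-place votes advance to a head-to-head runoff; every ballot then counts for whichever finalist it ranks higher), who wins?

Round 1 first-place votes: A 0, B 13, C 4, D 8, E 9. B and E advance.
Runoff: B is ranked above E on 13 ballots, E above B on 21.

E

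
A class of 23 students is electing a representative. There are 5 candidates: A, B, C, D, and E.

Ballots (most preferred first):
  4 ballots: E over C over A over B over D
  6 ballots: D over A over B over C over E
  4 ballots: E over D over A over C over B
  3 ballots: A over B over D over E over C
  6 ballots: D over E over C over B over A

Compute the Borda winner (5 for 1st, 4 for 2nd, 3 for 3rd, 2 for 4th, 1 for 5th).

D

A: 4×3 + 6×4 + 4×3 + 3×5 + 6×1 = 69
B: 4×2 + 6×3 + 4×1 + 3×4 + 6×2 = 54
C: 4×4 + 6×2 + 4×2 + 3×1 + 6×3 = 57
D: 4×1 + 6×5 + 4×4 + 3×3 + 6×5 = 89
E: 4×5 + 6×1 + 4×5 + 3×2 + 6×4 = 76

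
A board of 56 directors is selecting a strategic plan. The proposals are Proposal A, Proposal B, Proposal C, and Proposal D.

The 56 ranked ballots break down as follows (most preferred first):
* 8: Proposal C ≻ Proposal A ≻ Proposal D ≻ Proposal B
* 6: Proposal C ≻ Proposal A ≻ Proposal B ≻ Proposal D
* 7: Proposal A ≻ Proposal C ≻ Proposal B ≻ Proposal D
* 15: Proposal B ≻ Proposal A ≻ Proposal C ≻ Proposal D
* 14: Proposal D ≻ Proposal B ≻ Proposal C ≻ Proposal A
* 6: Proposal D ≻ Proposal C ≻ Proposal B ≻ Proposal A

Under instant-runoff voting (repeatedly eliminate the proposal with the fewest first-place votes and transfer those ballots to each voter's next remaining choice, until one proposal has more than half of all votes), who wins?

Proposal C

Round 1: Proposal A 7, Proposal B 15, Proposal C 14, Proposal D 20. Proposal A eliminated.
Round 2: Proposal B 15, Proposal C 21, Proposal D 20. Proposal B eliminated.
Round 3: Proposal C 36, Proposal D 20. Proposal C has a majority (≥29).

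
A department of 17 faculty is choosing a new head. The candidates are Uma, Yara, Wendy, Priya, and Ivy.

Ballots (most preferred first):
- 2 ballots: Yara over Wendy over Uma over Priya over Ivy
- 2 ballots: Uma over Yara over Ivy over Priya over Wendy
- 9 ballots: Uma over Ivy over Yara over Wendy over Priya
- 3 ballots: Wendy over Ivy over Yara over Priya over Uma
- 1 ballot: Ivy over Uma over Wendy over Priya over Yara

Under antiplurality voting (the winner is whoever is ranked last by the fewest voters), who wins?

Yara

Last-place votes: Uma 3, Yara 1, Wendy 2, Priya 9, Ivy 2.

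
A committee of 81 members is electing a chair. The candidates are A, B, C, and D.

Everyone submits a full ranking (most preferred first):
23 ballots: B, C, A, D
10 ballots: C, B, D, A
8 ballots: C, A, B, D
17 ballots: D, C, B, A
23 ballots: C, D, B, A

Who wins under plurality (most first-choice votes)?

First-place votes: A 0, B 23, C 41, D 17.

C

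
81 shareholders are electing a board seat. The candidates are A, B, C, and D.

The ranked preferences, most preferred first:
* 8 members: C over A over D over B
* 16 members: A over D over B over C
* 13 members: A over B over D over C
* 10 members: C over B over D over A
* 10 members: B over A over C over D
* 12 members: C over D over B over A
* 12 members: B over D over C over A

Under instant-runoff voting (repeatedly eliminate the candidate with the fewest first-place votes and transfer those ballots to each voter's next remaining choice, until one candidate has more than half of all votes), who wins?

C

Round 1: A 29, B 22, C 30, D 0. D eliminated.
Round 2: A 29, B 22, C 30. B eliminated.
Round 3: A 39, C 42. C has a majority (≥41).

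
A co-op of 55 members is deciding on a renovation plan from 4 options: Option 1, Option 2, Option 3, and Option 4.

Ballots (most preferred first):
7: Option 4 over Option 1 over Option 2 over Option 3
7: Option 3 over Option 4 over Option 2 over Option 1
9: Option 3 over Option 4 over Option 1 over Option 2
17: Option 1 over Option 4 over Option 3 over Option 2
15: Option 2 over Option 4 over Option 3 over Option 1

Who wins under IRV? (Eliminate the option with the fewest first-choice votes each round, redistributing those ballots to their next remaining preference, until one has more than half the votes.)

Round 1: Option 1 17, Option 2 15, Option 3 16, Option 4 7. Option 4 eliminated.
Round 2: Option 1 24, Option 2 15, Option 3 16. Option 2 eliminated.
Round 3: Option 1 24, Option 3 31. Option 3 has a majority (≥28).

Option 3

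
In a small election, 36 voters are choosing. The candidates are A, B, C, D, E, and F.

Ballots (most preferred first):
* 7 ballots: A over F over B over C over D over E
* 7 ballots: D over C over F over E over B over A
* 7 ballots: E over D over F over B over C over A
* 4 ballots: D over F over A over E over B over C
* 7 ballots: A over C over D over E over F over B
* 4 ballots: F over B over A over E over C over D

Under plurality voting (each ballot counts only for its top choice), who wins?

First-place votes: A 14, B 0, C 0, D 11, E 7, F 4.

A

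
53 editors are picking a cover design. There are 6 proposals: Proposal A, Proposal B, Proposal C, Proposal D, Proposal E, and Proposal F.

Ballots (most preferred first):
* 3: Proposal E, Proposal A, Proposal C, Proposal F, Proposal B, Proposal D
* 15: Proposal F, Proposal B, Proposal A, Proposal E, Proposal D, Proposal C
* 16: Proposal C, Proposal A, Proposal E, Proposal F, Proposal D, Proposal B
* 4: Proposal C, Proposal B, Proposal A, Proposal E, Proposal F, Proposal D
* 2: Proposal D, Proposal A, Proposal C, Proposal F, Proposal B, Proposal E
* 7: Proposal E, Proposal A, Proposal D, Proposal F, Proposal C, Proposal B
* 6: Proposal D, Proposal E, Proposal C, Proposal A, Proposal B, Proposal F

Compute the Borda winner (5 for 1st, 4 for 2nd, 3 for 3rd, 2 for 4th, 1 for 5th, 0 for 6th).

Proposal A: 3×4 + 15×3 + 16×4 + 4×3 + 2×4 + 7×4 + 6×2 = 181
Proposal B: 3×1 + 15×4 + 16×0 + 4×4 + 2×1 + 7×0 + 6×1 = 87
Proposal C: 3×3 + 15×0 + 16×5 + 4×5 + 2×3 + 7×1 + 6×3 = 140
Proposal D: 3×0 + 15×1 + 16×1 + 4×0 + 2×5 + 7×3 + 6×5 = 92
Proposal E: 3×5 + 15×2 + 16×3 + 4×2 + 2×0 + 7×5 + 6×4 = 160
Proposal F: 3×2 + 15×5 + 16×2 + 4×1 + 2×2 + 7×2 + 6×0 = 135

Proposal A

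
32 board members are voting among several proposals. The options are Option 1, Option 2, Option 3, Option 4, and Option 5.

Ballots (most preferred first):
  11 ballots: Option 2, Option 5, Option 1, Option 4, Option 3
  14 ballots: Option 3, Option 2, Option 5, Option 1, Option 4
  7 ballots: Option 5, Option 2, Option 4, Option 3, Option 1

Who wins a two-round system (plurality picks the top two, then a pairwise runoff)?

Option 2

Round 1 first-place votes: Option 1 0, Option 2 11, Option 3 14, Option 4 0, Option 5 7. Option 3 and Option 2 advance.
Runoff: Option 3 is ranked above Option 2 on 14 ballots, Option 2 above Option 3 on 18.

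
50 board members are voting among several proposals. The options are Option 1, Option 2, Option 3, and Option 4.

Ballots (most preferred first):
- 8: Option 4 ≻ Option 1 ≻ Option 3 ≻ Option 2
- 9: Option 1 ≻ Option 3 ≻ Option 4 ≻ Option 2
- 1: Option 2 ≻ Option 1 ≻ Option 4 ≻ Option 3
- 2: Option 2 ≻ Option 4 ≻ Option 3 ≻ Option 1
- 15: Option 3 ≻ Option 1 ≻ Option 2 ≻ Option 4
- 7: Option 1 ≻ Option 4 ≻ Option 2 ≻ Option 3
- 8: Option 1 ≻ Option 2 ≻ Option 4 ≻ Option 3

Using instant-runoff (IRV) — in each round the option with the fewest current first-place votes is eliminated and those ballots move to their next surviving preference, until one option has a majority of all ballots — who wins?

Round 1: Option 1 24, Option 2 3, Option 3 15, Option 4 8. Option 2 eliminated.
Round 2: Option 1 25, Option 3 15, Option 4 10. Option 4 eliminated.
Round 3: Option 1 33, Option 3 17. Option 1 has a majority (≥26).

Option 1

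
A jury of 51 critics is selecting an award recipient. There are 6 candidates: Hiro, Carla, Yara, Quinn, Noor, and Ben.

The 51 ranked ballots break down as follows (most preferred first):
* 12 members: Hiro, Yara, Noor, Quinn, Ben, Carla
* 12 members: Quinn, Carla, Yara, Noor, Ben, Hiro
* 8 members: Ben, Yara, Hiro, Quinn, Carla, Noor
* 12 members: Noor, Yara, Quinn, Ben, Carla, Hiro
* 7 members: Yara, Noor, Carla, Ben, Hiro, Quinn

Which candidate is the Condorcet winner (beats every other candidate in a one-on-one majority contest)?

Yara vs Hiro: 39–12
Yara vs Carla: 39–12
Yara vs Quinn: 39–12
Yara vs Noor: 39–12
Yara vs Ben: 43–8
Yara beats every other candidate.

Yara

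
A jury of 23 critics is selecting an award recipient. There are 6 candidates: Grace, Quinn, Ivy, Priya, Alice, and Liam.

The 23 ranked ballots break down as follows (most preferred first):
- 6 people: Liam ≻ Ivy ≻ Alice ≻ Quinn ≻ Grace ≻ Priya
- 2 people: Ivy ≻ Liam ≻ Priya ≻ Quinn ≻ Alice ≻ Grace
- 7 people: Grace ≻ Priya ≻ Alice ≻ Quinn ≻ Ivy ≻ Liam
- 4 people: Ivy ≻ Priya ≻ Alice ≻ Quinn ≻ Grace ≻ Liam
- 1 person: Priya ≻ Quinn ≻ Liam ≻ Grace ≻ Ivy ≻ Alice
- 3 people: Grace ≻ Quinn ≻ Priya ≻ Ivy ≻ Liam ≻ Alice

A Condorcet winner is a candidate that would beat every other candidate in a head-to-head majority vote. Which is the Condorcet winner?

Ivy vs Grace: 12–11
Ivy vs Quinn: 12–11
Ivy vs Priya: 12–11
Ivy vs Alice: 16–7
Ivy vs Liam: 16–7
Ivy beats every other candidate.

Ivy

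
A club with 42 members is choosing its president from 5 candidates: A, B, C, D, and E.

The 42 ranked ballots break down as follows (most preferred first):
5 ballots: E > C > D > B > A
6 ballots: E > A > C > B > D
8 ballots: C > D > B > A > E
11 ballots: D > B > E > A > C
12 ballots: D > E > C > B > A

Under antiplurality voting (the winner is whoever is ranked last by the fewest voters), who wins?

Last-place votes: A 17, B 0, C 11, D 6, E 8.

B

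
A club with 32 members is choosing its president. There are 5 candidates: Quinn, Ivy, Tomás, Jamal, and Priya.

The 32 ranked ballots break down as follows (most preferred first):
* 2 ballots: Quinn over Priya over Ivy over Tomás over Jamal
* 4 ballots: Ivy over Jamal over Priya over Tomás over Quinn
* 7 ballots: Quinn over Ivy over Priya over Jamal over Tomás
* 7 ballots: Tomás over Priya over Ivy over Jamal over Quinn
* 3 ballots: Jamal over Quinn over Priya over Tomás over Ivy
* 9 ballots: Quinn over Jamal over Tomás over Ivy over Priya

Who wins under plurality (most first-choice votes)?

First-place votes: Quinn 18, Ivy 4, Tomás 7, Jamal 3, Priya 0.

Quinn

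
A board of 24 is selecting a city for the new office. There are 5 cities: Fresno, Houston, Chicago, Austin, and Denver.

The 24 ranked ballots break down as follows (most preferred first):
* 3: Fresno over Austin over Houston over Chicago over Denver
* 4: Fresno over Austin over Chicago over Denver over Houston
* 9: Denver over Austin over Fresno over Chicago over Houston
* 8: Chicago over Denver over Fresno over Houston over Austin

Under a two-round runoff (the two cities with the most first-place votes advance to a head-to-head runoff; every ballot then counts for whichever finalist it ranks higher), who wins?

Round 1 first-place votes: Fresno 7, Houston 0, Chicago 8, Austin 0, Denver 9. Denver and Chicago advance.
Runoff: Denver is ranked above Chicago on 9 ballots, Chicago above Denver on 15.

Chicago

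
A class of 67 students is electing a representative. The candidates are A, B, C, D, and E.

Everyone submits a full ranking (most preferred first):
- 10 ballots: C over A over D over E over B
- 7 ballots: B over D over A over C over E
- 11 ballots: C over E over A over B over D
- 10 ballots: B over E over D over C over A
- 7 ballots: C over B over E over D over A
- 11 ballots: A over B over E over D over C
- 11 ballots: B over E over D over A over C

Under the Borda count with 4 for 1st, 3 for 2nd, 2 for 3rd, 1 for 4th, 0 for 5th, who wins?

B

A: 10×3 + 7×2 + 11×2 + 10×0 + 7×0 + 11×4 + 11×1 = 121
B: 10×0 + 7×4 + 11×1 + 10×4 + 7×3 + 11×3 + 11×4 = 177
C: 10×4 + 7×1 + 11×4 + 10×1 + 7×4 + 11×0 + 11×0 = 129
D: 10×2 + 7×3 + 11×0 + 10×2 + 7×1 + 11×1 + 11×2 = 101
E: 10×1 + 7×0 + 11×3 + 10×3 + 7×2 + 11×2 + 11×3 = 142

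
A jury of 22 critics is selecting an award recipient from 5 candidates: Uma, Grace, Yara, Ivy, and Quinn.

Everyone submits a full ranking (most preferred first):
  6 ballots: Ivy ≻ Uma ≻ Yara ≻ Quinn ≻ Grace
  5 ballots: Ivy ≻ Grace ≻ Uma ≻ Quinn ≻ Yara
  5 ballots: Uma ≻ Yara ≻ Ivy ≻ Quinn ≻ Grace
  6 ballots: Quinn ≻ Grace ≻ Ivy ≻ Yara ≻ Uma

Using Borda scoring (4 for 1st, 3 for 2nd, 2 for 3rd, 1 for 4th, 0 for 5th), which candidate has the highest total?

Ivy

Uma: 6×3 + 5×2 + 5×4 + 6×0 = 48
Grace: 6×0 + 5×3 + 5×0 + 6×3 = 33
Yara: 6×2 + 5×0 + 5×3 + 6×1 = 33
Ivy: 6×4 + 5×4 + 5×2 + 6×2 = 66
Quinn: 6×1 + 5×1 + 5×1 + 6×4 = 40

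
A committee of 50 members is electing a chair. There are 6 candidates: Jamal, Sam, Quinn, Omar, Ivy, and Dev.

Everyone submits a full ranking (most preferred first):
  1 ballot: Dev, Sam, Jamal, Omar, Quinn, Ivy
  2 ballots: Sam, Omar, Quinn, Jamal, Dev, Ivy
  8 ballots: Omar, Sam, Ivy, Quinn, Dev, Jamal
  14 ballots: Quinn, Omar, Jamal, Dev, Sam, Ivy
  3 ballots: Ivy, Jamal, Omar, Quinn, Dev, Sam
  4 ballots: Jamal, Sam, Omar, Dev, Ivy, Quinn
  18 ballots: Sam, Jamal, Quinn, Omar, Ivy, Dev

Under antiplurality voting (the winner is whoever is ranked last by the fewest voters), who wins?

Omar

Last-place votes: Jamal 8, Sam 3, Quinn 4, Omar 0, Ivy 17, Dev 18.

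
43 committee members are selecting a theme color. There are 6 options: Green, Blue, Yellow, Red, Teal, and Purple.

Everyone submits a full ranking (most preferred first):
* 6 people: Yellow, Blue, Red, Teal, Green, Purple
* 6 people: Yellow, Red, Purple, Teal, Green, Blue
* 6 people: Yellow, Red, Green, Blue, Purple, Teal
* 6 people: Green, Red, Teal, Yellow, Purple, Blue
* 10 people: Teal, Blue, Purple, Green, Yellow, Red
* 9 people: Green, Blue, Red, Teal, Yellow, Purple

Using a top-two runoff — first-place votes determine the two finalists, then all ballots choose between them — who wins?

Round 1 first-place votes: Green 15, Blue 0, Yellow 18, Red 0, Teal 10, Purple 0. Yellow and Green advance.
Runoff: Yellow is ranked above Green on 18 ballots, Green above Yellow on 25.

Green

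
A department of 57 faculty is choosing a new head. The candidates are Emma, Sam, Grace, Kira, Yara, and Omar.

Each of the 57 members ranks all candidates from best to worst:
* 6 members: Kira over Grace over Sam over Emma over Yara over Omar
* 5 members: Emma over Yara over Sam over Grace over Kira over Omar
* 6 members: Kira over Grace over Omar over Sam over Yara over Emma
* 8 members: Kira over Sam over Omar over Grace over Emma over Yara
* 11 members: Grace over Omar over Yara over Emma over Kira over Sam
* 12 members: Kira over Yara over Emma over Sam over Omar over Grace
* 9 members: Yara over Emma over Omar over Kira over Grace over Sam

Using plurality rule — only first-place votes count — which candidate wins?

Kira

First-place votes: Emma 5, Sam 0, Grace 11, Kira 32, Yara 9, Omar 0.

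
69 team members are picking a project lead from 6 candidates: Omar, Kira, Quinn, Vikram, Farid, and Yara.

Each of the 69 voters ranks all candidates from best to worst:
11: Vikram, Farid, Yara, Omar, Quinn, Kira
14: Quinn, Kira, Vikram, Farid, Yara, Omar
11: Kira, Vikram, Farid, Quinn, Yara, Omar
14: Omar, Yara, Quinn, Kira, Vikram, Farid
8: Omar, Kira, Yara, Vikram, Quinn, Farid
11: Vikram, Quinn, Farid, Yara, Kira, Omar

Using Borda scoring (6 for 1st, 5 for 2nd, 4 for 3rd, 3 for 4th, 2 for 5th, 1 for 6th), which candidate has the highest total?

Omar: 11×3 + 14×1 + 11×1 + 14×6 + 8×6 + 11×1 = 201
Kira: 11×1 + 14×5 + 11×6 + 14×3 + 8×5 + 11×2 = 251
Quinn: 11×2 + 14×6 + 11×3 + 14×4 + 8×2 + 11×5 = 266
Vikram: 11×6 + 14×4 + 11×5 + 14×2 + 8×3 + 11×6 = 295
Farid: 11×5 + 14×3 + 11×4 + 14×1 + 8×1 + 11×4 = 207
Yara: 11×4 + 14×2 + 11×2 + 14×5 + 8×4 + 11×3 = 229

Vikram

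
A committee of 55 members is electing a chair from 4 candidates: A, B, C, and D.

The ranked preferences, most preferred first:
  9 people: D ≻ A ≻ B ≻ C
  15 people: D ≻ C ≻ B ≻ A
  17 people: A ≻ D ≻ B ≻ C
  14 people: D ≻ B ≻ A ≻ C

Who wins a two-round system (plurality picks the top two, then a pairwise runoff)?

D

Round 1 first-place votes: A 17, B 0, C 0, D 38. D and A advance.
Runoff: D is ranked above A on 38 ballots, A above D on 17.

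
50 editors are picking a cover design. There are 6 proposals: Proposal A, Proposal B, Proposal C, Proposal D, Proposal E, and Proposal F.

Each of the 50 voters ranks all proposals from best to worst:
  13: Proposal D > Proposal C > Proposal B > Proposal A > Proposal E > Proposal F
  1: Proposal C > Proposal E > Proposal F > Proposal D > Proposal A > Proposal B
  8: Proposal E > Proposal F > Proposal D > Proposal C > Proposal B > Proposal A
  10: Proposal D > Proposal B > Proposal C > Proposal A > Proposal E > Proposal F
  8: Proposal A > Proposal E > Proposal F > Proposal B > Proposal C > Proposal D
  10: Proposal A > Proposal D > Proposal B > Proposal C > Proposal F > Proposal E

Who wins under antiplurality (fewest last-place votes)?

Proposal C

Last-place votes: Proposal A 8, Proposal B 1, Proposal C 0, Proposal D 8, Proposal E 10, Proposal F 23.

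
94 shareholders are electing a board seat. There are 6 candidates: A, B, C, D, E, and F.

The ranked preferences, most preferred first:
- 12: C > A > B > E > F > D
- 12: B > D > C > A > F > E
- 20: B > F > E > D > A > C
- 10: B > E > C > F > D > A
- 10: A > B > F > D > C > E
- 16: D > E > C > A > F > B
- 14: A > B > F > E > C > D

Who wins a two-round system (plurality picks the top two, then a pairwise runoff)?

Round 1 first-place votes: A 24, B 42, C 12, D 16, E 0, F 0. B and A advance.
Runoff: B is ranked above A on 42 ballots, A above B on 52.

A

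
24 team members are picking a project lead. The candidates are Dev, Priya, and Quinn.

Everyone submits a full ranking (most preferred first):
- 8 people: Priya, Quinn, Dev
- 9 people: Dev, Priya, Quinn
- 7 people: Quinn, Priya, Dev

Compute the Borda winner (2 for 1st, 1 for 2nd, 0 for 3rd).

Dev: 8×0 + 9×2 + 7×0 = 18
Priya: 8×2 + 9×1 + 7×1 = 32
Quinn: 8×1 + 9×0 + 7×2 = 22

Priya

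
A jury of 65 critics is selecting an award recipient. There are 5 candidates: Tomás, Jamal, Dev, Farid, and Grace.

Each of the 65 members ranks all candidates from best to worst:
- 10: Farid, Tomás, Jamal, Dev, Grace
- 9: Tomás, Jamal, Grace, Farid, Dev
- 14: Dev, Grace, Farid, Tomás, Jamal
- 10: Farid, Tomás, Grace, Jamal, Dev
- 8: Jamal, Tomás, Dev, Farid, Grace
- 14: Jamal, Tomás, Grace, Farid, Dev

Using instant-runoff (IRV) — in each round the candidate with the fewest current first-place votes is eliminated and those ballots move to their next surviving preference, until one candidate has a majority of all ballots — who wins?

Farid

Round 1: Tomás 9, Jamal 22, Dev 14, Farid 20, Grace 0. Grace eliminated.
Round 2: Tomás 9, Jamal 22, Dev 14, Farid 20. Tomás eliminated.
Round 3: Jamal 31, Dev 14, Farid 20. Dev eliminated.
Round 4: Jamal 31, Farid 34. Farid has a majority (≥33).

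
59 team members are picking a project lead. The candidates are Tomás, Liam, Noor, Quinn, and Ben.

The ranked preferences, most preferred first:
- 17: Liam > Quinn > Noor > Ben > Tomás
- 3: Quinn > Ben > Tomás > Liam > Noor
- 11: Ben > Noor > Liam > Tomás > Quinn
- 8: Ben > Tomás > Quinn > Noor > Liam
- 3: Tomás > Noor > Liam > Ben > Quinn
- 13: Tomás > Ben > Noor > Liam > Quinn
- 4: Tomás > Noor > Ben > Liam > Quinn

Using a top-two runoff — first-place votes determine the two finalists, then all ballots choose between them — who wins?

Ben

Round 1 first-place votes: Tomás 20, Liam 17, Noor 0, Quinn 3, Ben 19. Tomás and Ben advance.
Runoff: Tomás is ranked above Ben on 20 ballots, Ben above Tomás on 39.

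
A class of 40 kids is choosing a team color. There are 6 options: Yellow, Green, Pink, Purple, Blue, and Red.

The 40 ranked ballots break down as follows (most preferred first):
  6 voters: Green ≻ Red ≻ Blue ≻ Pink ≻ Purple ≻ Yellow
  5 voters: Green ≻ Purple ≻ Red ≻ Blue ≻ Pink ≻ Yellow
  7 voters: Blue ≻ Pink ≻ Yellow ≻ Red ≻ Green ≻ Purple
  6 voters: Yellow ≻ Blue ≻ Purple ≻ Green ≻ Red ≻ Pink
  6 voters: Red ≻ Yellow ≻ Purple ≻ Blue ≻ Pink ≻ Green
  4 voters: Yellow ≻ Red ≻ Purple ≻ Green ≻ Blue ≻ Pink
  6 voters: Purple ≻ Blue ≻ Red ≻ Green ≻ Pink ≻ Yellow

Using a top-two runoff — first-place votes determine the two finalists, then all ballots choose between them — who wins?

Round 1 first-place votes: Yellow 10, Green 11, Pink 0, Purple 6, Blue 7, Red 6. Green and Yellow advance.
Runoff: Green is ranked above Yellow on 17 ballots, Yellow above Green on 23.

Yellow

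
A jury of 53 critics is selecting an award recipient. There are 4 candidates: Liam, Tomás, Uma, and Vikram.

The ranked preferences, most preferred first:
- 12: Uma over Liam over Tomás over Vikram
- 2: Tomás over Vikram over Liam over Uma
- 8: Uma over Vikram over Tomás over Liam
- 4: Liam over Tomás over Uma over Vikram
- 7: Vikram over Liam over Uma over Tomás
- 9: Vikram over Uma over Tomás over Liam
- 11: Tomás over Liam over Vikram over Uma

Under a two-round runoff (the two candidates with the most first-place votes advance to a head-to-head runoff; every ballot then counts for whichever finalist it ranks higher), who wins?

Round 1 first-place votes: Liam 4, Tomás 13, Uma 20, Vikram 16. Uma and Vikram advance.
Runoff: Uma is ranked above Vikram on 24 ballots, Vikram above Uma on 29.

Vikram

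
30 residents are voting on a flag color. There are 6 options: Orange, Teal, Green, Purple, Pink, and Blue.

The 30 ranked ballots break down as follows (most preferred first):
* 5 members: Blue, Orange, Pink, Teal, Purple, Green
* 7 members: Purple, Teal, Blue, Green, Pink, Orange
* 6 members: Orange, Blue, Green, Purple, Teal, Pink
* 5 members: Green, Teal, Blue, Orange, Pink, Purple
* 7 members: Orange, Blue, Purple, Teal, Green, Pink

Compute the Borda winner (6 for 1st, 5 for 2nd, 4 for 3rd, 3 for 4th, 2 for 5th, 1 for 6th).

Blue

Orange: 5×5 + 7×1 + 6×6 + 5×3 + 7×6 = 125
Teal: 5×3 + 7×5 + 6×2 + 5×5 + 7×3 = 108
Green: 5×1 + 7×3 + 6×4 + 5×6 + 7×2 = 94
Purple: 5×2 + 7×6 + 6×3 + 5×1 + 7×4 = 103
Pink: 5×4 + 7×2 + 6×1 + 5×2 + 7×1 = 57
Blue: 5×6 + 7×4 + 6×5 + 5×4 + 7×5 = 143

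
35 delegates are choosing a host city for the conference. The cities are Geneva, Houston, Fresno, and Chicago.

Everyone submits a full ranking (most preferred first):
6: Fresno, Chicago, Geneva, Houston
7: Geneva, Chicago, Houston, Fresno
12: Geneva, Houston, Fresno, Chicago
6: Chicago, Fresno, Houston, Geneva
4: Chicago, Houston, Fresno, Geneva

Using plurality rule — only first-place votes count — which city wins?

Geneva

First-place votes: Geneva 19, Houston 0, Fresno 6, Chicago 10.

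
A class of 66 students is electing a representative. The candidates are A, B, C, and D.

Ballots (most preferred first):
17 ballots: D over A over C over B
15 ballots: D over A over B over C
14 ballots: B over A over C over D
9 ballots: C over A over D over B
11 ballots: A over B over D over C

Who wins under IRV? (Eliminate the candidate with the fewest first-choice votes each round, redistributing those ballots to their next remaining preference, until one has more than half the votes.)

Round 1: A 11, B 14, C 9, D 32. C eliminated.
Round 2: A 20, B 14, D 32. B eliminated.
Round 3: A 34, D 32. A has a majority (≥34).

A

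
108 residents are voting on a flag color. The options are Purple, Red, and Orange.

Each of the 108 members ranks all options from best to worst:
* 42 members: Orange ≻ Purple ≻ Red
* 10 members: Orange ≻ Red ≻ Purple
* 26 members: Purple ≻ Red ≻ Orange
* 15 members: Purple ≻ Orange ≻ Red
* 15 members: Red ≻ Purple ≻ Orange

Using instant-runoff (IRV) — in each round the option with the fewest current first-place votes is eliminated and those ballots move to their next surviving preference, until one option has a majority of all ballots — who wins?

Purple

Round 1: Purple 41, Red 15, Orange 52. Red eliminated.
Round 2: Purple 56, Orange 52. Purple has a majority (≥55).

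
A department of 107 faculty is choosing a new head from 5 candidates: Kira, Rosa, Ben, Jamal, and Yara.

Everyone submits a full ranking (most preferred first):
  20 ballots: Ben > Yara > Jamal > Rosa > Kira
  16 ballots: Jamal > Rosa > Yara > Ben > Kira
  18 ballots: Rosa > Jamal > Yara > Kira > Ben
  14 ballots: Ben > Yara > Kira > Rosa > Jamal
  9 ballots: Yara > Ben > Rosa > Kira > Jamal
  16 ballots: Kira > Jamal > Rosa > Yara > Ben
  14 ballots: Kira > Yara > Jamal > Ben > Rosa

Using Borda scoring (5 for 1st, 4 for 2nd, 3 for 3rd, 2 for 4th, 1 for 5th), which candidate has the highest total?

Kira: 20×1 + 16×1 + 18×2 + 14×3 + 9×2 + 16×5 + 14×5 = 282
Rosa: 20×2 + 16×4 + 18×5 + 14×2 + 9×3 + 16×3 + 14×1 = 311
Ben: 20×5 + 16×2 + 18×1 + 14×5 + 9×4 + 16×1 + 14×2 = 300
Jamal: 20×3 + 16×5 + 18×4 + 14×1 + 9×1 + 16×4 + 14×3 = 341
Yara: 20×4 + 16×3 + 18×3 + 14×4 + 9×5 + 16×2 + 14×4 = 371

Yara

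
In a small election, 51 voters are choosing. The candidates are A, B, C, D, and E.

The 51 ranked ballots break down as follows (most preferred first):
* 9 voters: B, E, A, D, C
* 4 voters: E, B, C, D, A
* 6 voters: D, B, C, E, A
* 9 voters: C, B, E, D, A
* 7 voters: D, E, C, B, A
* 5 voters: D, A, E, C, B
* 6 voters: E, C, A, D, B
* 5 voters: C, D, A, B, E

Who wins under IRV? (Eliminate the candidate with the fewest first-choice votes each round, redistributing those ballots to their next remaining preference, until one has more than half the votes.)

Round 1: A 0, B 9, C 14, D 18, E 10. A eliminated.
Round 2: B 9, C 14, D 18, E 10. B eliminated.
Round 3: C 14, D 18, E 19. C eliminated.
Round 4: D 23, E 28. E has a majority (≥26).

E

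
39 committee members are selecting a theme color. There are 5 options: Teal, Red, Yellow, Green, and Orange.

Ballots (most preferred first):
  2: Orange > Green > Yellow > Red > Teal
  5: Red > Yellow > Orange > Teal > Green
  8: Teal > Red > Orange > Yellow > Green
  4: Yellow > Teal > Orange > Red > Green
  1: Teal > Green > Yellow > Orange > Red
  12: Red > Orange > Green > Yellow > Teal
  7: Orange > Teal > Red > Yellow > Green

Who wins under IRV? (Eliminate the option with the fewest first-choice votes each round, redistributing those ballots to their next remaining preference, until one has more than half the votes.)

Round 1: Teal 9, Red 17, Yellow 4, Green 0, Orange 9. Green eliminated.
Round 2: Teal 9, Red 17, Yellow 4, Orange 9. Yellow eliminated.
Round 3: Teal 13, Red 17, Orange 9. Orange eliminated.
Round 4: Teal 20, Red 19. Teal has a majority (≥20).

Teal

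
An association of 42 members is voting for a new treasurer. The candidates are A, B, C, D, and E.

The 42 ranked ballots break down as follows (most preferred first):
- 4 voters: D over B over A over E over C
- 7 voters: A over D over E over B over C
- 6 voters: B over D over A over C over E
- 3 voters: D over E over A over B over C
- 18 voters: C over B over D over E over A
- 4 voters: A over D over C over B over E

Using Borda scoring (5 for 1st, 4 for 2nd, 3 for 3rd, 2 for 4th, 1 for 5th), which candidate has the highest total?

D

A: 4×3 + 7×5 + 6×3 + 3×3 + 18×1 + 4×5 = 112
B: 4×4 + 7×2 + 6×5 + 3×2 + 18×4 + 4×2 = 146
C: 4×1 + 7×1 + 6×2 + 3×1 + 18×5 + 4×3 = 128
D: 4×5 + 7×4 + 6×4 + 3×5 + 18×3 + 4×4 = 157
E: 4×2 + 7×3 + 6×1 + 3×4 + 18×2 + 4×1 = 87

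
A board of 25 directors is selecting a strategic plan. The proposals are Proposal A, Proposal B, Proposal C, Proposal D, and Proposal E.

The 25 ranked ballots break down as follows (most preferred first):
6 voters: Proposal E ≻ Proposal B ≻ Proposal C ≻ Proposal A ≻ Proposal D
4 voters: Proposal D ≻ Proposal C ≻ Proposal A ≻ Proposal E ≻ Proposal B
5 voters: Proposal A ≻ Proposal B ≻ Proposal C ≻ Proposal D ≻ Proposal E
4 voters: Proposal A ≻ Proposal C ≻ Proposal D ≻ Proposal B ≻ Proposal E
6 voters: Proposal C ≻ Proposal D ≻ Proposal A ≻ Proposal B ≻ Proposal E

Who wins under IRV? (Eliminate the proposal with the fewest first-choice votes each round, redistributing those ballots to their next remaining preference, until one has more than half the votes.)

Round 1: Proposal A 9, Proposal B 0, Proposal C 6, Proposal D 4, Proposal E 6. Proposal B eliminated.
Round 2: Proposal A 9, Proposal C 6, Proposal D 4, Proposal E 6. Proposal D eliminated.
Round 3: Proposal A 9, Proposal C 10, Proposal E 6. Proposal E eliminated.
Round 4: Proposal A 9, Proposal C 16. Proposal C has a majority (≥13).

Proposal C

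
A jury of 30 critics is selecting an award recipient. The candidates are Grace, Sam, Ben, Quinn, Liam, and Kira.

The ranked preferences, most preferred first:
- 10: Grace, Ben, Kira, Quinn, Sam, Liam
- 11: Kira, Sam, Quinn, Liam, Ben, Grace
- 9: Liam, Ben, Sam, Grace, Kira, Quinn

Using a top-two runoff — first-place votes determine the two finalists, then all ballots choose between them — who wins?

Round 1 first-place votes: Grace 10, Sam 0, Ben 0, Quinn 0, Liam 9, Kira 11. Kira and Grace advance.
Runoff: Kira is ranked above Grace on 11 ballots, Grace above Kira on 19.

Grace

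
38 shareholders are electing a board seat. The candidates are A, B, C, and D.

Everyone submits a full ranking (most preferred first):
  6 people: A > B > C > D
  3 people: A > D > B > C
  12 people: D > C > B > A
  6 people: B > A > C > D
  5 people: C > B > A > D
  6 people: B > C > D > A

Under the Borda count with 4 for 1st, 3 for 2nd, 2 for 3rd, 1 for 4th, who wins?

B

A: 6×4 + 3×4 + 12×1 + 6×3 + 5×2 + 6×1 = 82
B: 6×3 + 3×2 + 12×2 + 6×4 + 5×3 + 6×4 = 111
C: 6×2 + 3×1 + 12×3 + 6×2 + 5×4 + 6×3 = 101
D: 6×1 + 3×3 + 12×4 + 6×1 + 5×1 + 6×2 = 86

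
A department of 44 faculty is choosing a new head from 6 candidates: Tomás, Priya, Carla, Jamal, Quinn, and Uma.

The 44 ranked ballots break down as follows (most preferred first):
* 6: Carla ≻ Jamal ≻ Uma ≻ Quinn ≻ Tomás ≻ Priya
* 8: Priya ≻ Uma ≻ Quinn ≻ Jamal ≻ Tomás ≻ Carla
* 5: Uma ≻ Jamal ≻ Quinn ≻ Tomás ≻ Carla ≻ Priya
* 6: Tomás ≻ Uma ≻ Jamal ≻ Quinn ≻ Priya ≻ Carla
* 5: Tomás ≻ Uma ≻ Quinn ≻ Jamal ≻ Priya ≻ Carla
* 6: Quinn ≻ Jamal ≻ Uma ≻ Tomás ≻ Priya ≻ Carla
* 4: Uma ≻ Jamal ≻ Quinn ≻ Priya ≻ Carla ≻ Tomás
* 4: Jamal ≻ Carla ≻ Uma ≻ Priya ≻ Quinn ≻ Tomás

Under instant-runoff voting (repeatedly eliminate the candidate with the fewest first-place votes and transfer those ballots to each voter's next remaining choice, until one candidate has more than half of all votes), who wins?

Round 1: Tomás 11, Priya 8, Carla 6, Jamal 4, Quinn 6, Uma 9. Jamal eliminated.
Round 2: Tomás 11, Priya 8, Carla 10, Quinn 6, Uma 9. Quinn eliminated.
Round 3: Tomás 11, Priya 8, Carla 10, Uma 15. Priya eliminated.
Round 4: Tomás 11, Carla 10, Uma 23. Uma has a majority (≥23).

Uma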